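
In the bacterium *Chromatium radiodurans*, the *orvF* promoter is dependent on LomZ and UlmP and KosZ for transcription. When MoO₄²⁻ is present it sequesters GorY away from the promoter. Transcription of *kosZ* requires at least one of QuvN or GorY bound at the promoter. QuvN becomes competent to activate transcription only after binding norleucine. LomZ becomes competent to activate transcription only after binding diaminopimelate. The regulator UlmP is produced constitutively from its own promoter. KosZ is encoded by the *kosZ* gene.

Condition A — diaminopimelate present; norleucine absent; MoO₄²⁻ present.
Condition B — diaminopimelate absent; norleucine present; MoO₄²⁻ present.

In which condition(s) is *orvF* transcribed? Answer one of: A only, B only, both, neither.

neither

Condition A:
Diaminopimelate is present, so LomZ is active.
UlmP is produced constitutively and is active.
Norleucine is absent, so QuvN is inactive.
MoO₄²⁻ is present, so GorY is inactive.
No activator is available at the *kosZ* promoter, so *kosZ* is not transcribed.
So KosZ is not produced.
Required activator KosZ is absent, so *orvF* is not transcribed.
→ *orvF* is OFF in A.
Condition B:
Diaminopimelate is absent, so LomZ is inactive.
UlmP is produced constitutively and is active.
Norleucine is present, so QuvN is active.
MoO₄²⁻ is present, so GorY is inactive.
Activator QuvN is present, so *kosZ* is transcribed.
So KosZ is produced and active.
Required activator LomZ is absent, so *orvF* is not transcribed.
→ *orvF* is OFF in B.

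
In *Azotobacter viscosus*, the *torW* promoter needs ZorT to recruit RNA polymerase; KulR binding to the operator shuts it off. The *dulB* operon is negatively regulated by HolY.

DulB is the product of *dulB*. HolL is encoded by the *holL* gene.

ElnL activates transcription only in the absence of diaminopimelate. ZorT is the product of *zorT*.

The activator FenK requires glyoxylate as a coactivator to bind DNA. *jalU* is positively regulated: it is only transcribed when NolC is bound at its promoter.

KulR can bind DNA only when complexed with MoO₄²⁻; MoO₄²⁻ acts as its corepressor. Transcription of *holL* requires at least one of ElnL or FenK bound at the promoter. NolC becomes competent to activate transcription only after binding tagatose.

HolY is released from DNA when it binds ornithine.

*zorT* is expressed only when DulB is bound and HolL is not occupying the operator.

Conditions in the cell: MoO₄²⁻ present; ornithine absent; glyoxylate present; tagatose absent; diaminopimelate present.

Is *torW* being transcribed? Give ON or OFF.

OFF

MoO₄²⁻ is present, so KulR is active.
Ornithine is absent, so HolY is active.
With repressor HolY bound, *dulB* is not transcribed.
So DulB is not produced.
Diaminopimelate is present, so ElnL is inactive.
Glyoxylate is present, so FenK is active.
Activator FenK is present, so *holL* is transcribed.
So HolL is produced and active.
With repressor HolL bound, *zorT* is not transcribed.
So ZorT is not produced.
With repressor KulR bound, *torW* is not transcribed.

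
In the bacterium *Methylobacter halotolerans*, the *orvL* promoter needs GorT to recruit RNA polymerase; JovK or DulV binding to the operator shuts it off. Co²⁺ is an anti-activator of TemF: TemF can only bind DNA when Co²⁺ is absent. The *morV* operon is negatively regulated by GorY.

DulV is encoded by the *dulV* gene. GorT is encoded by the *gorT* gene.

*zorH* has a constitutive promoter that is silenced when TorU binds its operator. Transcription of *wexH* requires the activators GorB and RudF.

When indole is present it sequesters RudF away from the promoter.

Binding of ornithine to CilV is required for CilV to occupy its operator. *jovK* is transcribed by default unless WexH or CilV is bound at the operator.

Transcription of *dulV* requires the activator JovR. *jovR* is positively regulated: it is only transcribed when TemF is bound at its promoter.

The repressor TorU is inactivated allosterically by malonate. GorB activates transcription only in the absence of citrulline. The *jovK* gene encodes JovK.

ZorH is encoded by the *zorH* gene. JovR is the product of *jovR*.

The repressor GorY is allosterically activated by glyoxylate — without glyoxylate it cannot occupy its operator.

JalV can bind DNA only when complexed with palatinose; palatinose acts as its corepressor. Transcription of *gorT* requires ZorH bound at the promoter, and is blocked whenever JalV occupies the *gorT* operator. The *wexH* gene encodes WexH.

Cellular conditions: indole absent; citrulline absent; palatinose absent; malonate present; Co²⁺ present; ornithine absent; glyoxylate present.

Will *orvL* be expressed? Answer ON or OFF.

ON

Malonate is present, so TorU is inactive.
With no repressor bound, *zorH* is transcribed.
So ZorH is produced and active.
Palatinose is absent, so JalV is inactive.
No repressor is bound and ZorH is active, so *gorT* is transcribed.
So GorT is produced and active.
Citrulline is absent, so GorB is active.
Indole is absent, so RudF is active.
No repressor is bound and GorB and RudF are active, so *wexH* is transcribed.
So WexH is produced and active.
Ornithine is absent, so CilV is inactive.
With repressor WexH bound, *jovK* is not transcribed.
So JovK is not produced.
Co²⁺ is present, so TemF is inactive.
Required activator TemF is absent, so *jovR* is not transcribed.
So JovR is not produced.
Required activator JovR is absent, so *dulV* is not transcribed.
So DulV is not produced.
No repressor is bound and GorT is active, so *orvL* is transcribed.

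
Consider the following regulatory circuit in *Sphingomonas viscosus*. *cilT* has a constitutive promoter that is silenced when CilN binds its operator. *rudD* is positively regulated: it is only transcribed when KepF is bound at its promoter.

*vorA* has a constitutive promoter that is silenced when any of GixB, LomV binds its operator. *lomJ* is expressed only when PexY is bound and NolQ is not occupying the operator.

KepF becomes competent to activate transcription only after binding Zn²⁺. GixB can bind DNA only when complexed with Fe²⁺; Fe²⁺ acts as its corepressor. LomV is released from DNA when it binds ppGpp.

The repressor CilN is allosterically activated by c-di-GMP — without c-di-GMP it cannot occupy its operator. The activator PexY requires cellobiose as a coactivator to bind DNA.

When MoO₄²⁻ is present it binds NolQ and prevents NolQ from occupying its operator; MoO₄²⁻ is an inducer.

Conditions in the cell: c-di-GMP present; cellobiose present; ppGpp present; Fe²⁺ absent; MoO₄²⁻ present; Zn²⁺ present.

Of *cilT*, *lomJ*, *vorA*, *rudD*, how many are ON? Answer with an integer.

c-di-GMP is present, so CilN is active.
With repressor CilN bound, *cilT* is not transcribed.
→ *cilT* is OFF.
MoO₄²⁻ is present, so NolQ is inactive.
Cellobiose is present, so PexY is active.
No repressor is bound and PexY is active, so *lomJ* is transcribed.
→ *lomJ* is ON.
Fe²⁺ is absent, so GixB is inactive.
ppGpp is present, so LomV is inactive.
With no repressor bound, *vorA* is transcribed.
→ *vorA* is ON.
Zn²⁺ is present, so KepF is active.
No repressor is bound and KepF is active, so *rudD* is transcribed.
→ *rudD* is ON.
3 of the 4 genes are transcribed.

3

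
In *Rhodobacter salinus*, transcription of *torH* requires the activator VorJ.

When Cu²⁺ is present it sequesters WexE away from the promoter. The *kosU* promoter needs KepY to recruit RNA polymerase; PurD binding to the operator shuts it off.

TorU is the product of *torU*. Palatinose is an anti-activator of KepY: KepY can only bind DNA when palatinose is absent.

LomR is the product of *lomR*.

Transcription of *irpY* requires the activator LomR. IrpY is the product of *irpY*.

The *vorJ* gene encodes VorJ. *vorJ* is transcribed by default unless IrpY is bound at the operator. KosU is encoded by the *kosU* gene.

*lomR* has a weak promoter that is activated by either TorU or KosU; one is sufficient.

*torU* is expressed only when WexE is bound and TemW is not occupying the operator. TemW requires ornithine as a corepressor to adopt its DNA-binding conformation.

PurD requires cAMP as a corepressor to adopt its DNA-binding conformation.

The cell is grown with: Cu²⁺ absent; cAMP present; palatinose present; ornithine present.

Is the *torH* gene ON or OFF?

ON

Ornithine is present, so TemW is active.
Cu²⁺ is absent, so WexE is active.
With repressor TemW bound, *torU* is not transcribed.
So TorU is not produced.
cAMP is present, so PurD is active.
Palatinose is present, so KepY is inactive.
With repressor PurD bound, *kosU* is not transcribed.
So KosU is not produced.
No activator is available at the *lomR* promoter, so *lomR* is not transcribed.
So LomR is not produced.
Required activator LomR is absent, so *irpY* is not transcribed.
So IrpY is not produced.
With no repressor bound, *vorJ* is transcribed.
So VorJ is produced and active.
No repressor is bound and VorJ is active, so *torH* is transcribed.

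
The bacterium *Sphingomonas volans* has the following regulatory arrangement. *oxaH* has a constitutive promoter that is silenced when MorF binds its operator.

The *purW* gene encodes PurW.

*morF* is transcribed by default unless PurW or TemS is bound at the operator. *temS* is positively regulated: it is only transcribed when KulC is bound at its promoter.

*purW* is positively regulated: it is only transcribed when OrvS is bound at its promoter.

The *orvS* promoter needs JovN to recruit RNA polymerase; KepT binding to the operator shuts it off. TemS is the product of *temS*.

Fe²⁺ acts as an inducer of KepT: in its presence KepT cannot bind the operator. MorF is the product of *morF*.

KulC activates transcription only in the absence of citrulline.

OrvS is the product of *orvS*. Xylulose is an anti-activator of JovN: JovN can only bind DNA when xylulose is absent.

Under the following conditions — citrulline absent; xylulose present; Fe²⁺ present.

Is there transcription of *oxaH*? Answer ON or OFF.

ON

Fe²⁺ is present, so KepT is inactive.
Xylulose is present, so JovN is inactive.
Required activator JovN is absent, so *orvS* is not transcribed.
So OrvS is not produced.
Required activator OrvS is absent, so *purW* is not transcribed.
So PurW is not produced.
Citrulline is absent, so KulC is active.
No repressor is bound and KulC is active, so *temS* is transcribed.
So TemS is produced and active.
With repressor TemS bound, *morF* is not transcribed.
So MorF is not produced.
With no repressor bound, *oxaH* is transcribed.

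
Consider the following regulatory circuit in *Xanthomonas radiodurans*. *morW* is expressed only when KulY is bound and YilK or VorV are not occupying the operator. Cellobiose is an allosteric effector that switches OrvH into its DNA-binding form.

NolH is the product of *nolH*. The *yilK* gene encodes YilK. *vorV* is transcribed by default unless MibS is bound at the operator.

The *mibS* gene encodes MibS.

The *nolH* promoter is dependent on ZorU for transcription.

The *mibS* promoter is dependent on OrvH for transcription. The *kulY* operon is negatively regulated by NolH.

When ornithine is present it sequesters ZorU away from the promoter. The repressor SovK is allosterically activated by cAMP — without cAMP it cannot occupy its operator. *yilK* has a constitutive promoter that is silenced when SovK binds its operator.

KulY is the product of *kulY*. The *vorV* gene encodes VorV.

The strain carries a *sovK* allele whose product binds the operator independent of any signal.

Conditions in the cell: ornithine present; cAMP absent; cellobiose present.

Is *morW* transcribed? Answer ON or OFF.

SovK is constitutively active in this strain.
With repressor SovK bound, *yilK* is not transcribed.
So YilK is not produced.
Cellobiose is present, so OrvH is active.
No repressor is bound and OrvH is active, so *mibS* is transcribed.
So MibS is produced and active.
With repressor MibS bound, *vorV* is not transcribed.
So VorV is not produced.
Ornithine is present, so ZorU is inactive.
Required activator ZorU is absent, so *nolH* is not transcribed.
So NolH is not produced.
With no repressor bound, *kulY* is transcribed.
So KulY is produced and active.
No repressor is bound and KulY is active, so *morW* is transcribed.

ON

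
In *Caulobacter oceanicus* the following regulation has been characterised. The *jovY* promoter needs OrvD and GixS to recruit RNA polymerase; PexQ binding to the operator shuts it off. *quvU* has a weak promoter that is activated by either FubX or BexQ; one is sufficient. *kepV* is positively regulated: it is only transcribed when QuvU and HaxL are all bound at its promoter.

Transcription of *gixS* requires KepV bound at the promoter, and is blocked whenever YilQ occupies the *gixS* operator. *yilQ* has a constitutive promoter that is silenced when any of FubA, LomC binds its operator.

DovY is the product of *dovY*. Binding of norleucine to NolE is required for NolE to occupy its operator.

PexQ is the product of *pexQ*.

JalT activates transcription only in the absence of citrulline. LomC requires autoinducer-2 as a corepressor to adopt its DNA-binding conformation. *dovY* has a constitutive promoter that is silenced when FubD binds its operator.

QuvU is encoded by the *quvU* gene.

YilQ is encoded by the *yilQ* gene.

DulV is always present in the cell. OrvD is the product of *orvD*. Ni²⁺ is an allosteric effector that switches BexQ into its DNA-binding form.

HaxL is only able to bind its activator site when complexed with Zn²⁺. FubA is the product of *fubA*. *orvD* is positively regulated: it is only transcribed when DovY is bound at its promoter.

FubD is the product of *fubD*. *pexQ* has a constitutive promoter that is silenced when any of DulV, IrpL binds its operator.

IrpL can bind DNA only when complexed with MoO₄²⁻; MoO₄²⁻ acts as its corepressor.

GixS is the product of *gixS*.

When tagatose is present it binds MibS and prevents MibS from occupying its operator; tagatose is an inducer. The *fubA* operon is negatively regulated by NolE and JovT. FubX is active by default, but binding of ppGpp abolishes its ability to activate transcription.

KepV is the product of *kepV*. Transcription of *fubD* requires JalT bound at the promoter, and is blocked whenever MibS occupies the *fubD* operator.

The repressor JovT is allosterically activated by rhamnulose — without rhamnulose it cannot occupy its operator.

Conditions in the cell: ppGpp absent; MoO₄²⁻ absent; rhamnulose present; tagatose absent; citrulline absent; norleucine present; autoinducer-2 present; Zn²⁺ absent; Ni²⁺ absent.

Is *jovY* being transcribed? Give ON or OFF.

OFF

DulV is produced constitutively and is active.
MoO₄²⁻ is absent, so IrpL is inactive.
With repressor DulV bound, *pexQ* is not transcribed.
So PexQ is not produced.
Citrulline is absent, so JalT is active.
Tagatose is absent, so MibS is active.
With repressor MibS bound, *fubD* is not transcribed.
So FubD is not produced.
With no repressor bound, *dovY* is transcribed.
So DovY is produced and active.
No repressor is bound and DovY is active, so *orvD* is transcribed.
So OrvD is produced and active.
Norleucine is present, so NolE is active.
Rhamnulose is present, so JovT is active.
With repressor NolE bound, *fubA* is not transcribed.
So FubA is not produced.
Autoinducer-2 is present, so LomC is active.
With repressor LomC bound, *yilQ* is not transcribed.
So YilQ is not produced.
ppGpp is absent, so FubX is active.
Ni²⁺ is absent, so BexQ is inactive.
Activator FubX is present, so *quvU* is transcribed.
So QuvU is produced and active.
Zn²⁺ is absent, so HaxL is inactive.
Required activator HaxL is absent, so *kepV* is not transcribed.
So KepV is not produced.
Required activator KepV is absent, so *gixS* is not transcribed.
So GixS is not produced.
Required activator GixS is absent, so *jovY* is not transcribed.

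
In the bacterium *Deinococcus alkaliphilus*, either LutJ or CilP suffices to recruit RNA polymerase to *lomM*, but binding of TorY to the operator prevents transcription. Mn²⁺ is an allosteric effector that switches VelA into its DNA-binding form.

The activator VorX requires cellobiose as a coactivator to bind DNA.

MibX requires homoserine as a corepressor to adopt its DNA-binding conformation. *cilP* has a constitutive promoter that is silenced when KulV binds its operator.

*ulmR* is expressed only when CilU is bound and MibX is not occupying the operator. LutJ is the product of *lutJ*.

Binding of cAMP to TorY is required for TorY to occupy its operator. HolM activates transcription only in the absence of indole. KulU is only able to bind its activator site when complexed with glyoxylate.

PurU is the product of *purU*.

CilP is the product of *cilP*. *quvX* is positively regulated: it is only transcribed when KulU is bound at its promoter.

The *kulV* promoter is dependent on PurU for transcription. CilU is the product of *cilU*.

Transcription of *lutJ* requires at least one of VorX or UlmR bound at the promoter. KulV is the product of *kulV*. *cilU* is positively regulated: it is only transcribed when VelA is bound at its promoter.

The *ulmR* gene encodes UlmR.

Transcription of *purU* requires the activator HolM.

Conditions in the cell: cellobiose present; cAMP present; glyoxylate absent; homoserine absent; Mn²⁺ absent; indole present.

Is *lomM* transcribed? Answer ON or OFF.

cAMP is present, so TorY is active.
Cellobiose is present, so VorX is active.
Mn²⁺ is absent, so VelA is inactive.
Required activator VelA is absent, so *cilU* is not transcribed.
So CilU is not produced.
Homoserine is absent, so MibX is inactive.
Required activator CilU is absent, so *ulmR* is not transcribed.
So UlmR is not produced.
Activator VorX is present, so *lutJ* is transcribed.
So LutJ is produced and active.
Indole is present, so HolM is inactive.
Required activator HolM is absent, so *purU* is not transcribed.
So PurU is not produced.
Required activator PurU is absent, so *kulV* is not transcribed.
So KulV is not produced.
With no repressor bound, *cilP* is transcribed.
So CilP is produced and active.
With repressor TorY bound, *lomM* is not transcribed.

OFF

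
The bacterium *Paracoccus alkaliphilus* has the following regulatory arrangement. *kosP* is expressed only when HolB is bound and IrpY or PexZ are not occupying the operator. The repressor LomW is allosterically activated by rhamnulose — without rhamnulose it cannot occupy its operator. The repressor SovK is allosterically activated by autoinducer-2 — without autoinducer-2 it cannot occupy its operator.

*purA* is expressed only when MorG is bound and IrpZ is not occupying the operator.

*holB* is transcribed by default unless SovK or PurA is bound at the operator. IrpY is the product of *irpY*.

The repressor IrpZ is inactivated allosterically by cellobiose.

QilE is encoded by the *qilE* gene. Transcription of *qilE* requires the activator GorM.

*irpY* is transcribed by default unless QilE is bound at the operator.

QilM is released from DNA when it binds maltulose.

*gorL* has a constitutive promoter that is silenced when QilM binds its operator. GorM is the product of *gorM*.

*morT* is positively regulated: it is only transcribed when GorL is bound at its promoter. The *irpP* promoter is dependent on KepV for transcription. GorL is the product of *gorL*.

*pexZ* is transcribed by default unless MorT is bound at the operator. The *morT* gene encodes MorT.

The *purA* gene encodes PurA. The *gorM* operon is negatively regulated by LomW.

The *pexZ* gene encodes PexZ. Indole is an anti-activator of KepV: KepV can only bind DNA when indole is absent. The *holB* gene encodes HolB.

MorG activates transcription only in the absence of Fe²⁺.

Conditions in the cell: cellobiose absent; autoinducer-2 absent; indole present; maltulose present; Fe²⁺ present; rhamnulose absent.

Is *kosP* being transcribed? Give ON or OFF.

ON

Rhamnulose is absent, so LomW is inactive.
With no repressor bound, *gorM* is transcribed.
So GorM is produced and active.
No repressor is bound and GorM is active, so *qilE* is transcribed.
So QilE is produced and active.
With repressor QilE bound, *irpY* is not transcribed.
So IrpY is not produced.
Maltulose is present, so QilM is inactive.
With no repressor bound, *gorL* is transcribed.
So GorL is produced and active.
No repressor is bound and GorL is active, so *morT* is transcribed.
So MorT is produced and active.
With repressor MorT bound, *pexZ* is not transcribed.
So PexZ is not produced.
Autoinducer-2 is absent, so SovK is inactive.
Fe²⁺ is present, so MorG is inactive.
Cellobiose is absent, so IrpZ is active.
With repressor IrpZ bound, *purA* is not transcribed.
So PurA is not produced.
With no repressor bound, *holB* is transcribed.
So HolB is produced and active.
No repressor is bound and HolB is active, so *kosP* is transcribed.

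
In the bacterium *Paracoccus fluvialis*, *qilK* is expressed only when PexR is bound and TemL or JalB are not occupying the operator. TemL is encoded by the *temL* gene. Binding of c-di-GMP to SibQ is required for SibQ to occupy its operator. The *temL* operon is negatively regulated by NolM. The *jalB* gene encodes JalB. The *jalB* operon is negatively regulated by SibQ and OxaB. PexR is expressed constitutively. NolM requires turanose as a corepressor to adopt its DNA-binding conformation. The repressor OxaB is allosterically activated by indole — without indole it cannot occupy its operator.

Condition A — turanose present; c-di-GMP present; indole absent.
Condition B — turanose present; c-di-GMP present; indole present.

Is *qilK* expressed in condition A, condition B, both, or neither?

both

Condition A:
PexR is produced constitutively and is active.
Turanose is present, so NolM is active.
With repressor NolM bound, *temL* is not transcribed.
So TemL is not produced.
c-di-GMP is present, so SibQ is active.
Indole is absent, so OxaB is inactive.
With repressor SibQ bound, *jalB* is not transcribed.
So JalB is not produced.
No repressor is bound and PexR is active, so *qilK* is transcribed.
→ *qilK* is ON in A.
Condition B:
PexR is produced constitutively and is active.
Turanose is present, so NolM is active.
With repressor NolM bound, *temL* is not transcribed.
So TemL is not produced.
c-di-GMP is present, so SibQ is active.
Indole is present, so OxaB is active.
With repressor SibQ bound, *jalB* is not transcribed.
So JalB is not produced.
No repressor is bound and PexR is active, so *qilK* is transcribed.
→ *qilK* is ON in B.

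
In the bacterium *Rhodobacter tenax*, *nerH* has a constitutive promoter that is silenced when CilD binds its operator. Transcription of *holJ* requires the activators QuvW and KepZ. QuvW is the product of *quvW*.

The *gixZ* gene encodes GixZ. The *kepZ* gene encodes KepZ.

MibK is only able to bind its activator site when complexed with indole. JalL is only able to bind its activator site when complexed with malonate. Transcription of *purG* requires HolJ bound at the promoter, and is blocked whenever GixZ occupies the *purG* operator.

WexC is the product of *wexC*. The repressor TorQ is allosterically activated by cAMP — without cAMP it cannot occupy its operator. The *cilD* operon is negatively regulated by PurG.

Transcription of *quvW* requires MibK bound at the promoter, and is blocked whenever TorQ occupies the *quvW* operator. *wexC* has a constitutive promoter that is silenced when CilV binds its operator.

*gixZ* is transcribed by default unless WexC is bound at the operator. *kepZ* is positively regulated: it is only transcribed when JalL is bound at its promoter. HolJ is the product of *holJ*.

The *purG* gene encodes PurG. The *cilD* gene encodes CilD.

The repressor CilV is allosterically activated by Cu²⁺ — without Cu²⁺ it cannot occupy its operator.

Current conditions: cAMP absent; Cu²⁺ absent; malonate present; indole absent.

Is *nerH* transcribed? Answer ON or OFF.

OFF

cAMP is absent, so TorQ is inactive.
Indole is absent, so MibK is inactive.
Required activator MibK is absent, so *quvW* is not transcribed.
So QuvW is not produced.
Malonate is present, so JalL is active.
No repressor is bound and JalL is active, so *kepZ* is transcribed.
So KepZ is produced and active.
Required activator QuvW is absent, so *holJ* is not transcribed.
So HolJ is not produced.
Cu²⁺ is absent, so CilV is inactive.
With no repressor bound, *wexC* is transcribed.
So WexC is produced and active.
With repressor WexC bound, *gixZ* is not transcribed.
So GixZ is not produced.
Required activator HolJ is absent, so *purG* is not transcribed.
So PurG is not produced.
With no repressor bound, *cilD* is transcribed.
So CilD is produced and active.
With repressor CilD bound, *nerH* is not transcribed.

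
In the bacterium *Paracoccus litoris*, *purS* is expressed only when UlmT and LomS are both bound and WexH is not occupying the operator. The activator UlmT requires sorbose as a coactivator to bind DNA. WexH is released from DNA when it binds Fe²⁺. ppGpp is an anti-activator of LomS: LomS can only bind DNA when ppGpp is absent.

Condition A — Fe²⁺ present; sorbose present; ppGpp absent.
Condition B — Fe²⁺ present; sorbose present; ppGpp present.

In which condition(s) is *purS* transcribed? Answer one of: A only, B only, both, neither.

Condition A:
Fe²⁺ is present, so WexH is inactive.
Sorbose is present, so UlmT is active.
ppGpp is absent, so LomS is active.
No repressor is bound and UlmT and LomS are active, so *purS* is transcribed.
→ *purS* is ON in A.
Condition B:
Fe²⁺ is present, so WexH is inactive.
Sorbose is present, so UlmT is active.
ppGpp is present, so LomS is inactive.
Required activator LomS is absent, so *purS* is not transcribed.
→ *purS* is OFF in B.

A only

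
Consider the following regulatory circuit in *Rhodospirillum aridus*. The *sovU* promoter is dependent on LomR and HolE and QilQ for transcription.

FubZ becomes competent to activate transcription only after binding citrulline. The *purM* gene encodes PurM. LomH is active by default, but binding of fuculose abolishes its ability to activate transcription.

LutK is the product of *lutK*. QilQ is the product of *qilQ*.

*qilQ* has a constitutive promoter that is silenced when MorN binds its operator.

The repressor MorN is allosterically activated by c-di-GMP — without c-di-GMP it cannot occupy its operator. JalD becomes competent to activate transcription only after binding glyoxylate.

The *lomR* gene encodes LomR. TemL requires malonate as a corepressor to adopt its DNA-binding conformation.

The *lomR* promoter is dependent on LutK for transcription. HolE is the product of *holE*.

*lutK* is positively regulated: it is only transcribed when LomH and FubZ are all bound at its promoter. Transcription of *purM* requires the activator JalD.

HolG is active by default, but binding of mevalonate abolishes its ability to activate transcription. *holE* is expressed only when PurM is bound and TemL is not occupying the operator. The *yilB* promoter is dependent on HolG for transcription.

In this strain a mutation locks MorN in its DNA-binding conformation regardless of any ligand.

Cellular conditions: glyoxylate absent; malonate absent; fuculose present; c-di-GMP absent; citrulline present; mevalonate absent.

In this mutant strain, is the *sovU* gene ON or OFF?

OFF

Fuculose is present, so LomH is inactive.
Citrulline is present, so FubZ is active.
Required activator LomH is absent, so *lutK* is not transcribed.
So LutK is not produced.
Required activator LutK is absent, so *lomR* is not transcribed.
So LomR is not produced.
Glyoxylate is absent, so JalD is inactive.
Required activator JalD is absent, so *purM* is not transcribed.
So PurM is not produced.
Malonate is absent, so TemL is inactive.
Required activator PurM is absent, so *holE* is not transcribed.
So HolE is not produced.
MorN is constitutively active in this strain.
With repressor MorN bound, *qilQ* is not transcribed.
So QilQ is not produced.
Required activator LomR is absent, so *sovU* is not transcribed.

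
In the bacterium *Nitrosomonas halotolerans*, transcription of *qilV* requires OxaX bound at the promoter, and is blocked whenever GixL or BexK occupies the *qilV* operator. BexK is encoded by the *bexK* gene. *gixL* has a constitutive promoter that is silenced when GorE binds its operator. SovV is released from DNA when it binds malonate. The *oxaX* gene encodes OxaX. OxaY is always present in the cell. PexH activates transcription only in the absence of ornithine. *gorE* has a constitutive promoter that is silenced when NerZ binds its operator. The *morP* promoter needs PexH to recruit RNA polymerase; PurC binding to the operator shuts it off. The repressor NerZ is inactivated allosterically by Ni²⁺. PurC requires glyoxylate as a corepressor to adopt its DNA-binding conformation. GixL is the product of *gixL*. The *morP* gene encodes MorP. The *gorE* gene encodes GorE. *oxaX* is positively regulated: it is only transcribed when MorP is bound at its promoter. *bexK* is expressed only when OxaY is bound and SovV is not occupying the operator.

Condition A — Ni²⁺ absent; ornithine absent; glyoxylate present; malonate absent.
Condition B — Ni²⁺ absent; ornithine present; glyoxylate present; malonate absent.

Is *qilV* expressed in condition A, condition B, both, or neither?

neither

Condition A:
Ni²⁺ is absent, so NerZ is active.
With repressor NerZ bound, *gorE* is not transcribed.
So GorE is not produced.
With no repressor bound, *gixL* is transcribed.
So GixL is produced and active.
Ornithine is absent, so PexH is active.
Glyoxylate is present, so PurC is active.
With repressor PurC bound, *morP* is not transcribed.
So MorP is not produced.
Required activator MorP is absent, so *oxaX* is not transcribed.
So OxaX is not produced.
Malonate is absent, so SovV is active.
OxaY is produced constitutively and is active.
With repressor SovV bound, *bexK* is not transcribed.
So BexK is not produced.
With repressor GixL bound, *qilV* is not transcribed.
→ *qilV* is OFF in A.
Condition B:
Ni²⁺ is absent, so NerZ is active.
With repressor NerZ bound, *gorE* is not transcribed.
So GorE is not produced.
With no repressor bound, *gixL* is transcribed.
So GixL is produced and active.
Ornithine is present, so PexH is inactive.
Glyoxylate is present, so PurC is active.
With repressor PurC bound, *morP* is not transcribed.
So MorP is not produced.
Required activator MorP is absent, so *oxaX* is not transcribed.
So OxaX is not produced.
Malonate is absent, so SovV is active.
OxaY is produced constitutively and is active.
With repressor SovV bound, *bexK* is not transcribed.
So BexK is not produced.
With repressor GixL bound, *qilV* is not transcribed.
→ *qilV* is OFF in B.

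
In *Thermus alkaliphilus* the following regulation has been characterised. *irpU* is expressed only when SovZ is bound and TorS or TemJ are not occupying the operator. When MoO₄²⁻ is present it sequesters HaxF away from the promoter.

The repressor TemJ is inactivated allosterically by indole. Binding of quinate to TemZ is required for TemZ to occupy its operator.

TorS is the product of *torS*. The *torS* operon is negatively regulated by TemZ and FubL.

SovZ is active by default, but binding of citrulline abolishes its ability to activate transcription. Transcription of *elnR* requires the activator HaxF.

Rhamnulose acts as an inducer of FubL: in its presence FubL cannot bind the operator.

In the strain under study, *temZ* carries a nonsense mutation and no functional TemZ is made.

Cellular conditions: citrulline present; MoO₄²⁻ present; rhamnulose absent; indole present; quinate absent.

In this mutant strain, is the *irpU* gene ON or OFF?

OFF

TemZ is non-functional in this strain, so it has no effect.
Rhamnulose is absent, so FubL is active.
With repressor FubL bound, *torS* is not transcribed.
So TorS is not produced.
Indole is present, so TemJ is inactive.
Citrulline is present, so SovZ is inactive.
Required activator SovZ is absent, so *irpU* is not transcribed.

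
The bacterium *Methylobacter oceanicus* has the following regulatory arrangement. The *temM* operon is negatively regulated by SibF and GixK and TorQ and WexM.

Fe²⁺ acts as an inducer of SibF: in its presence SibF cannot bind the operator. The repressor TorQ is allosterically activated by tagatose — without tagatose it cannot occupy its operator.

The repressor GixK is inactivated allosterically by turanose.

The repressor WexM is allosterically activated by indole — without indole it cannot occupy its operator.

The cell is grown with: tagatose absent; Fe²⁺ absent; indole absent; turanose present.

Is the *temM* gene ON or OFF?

OFF

Fe²⁺ is absent, so SibF is active.
Turanose is present, so GixK is inactive.
Tagatose is absent, so TorQ is inactive.
Indole is absent, so WexM is inactive.
With repressor SibF bound, *temM* is not transcribed.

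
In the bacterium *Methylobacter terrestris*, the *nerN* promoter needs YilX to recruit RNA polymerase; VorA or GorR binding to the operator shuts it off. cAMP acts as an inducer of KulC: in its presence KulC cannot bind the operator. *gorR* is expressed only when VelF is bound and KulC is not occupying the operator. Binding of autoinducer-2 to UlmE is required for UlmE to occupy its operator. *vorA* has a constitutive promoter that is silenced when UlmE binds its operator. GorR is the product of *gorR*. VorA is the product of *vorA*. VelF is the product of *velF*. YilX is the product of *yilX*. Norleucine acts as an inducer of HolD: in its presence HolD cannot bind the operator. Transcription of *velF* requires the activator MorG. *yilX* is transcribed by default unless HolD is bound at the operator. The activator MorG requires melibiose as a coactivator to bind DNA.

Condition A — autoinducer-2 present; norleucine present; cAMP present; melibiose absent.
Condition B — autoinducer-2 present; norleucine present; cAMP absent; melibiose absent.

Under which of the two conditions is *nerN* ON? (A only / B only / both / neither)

Condition A:
Autoinducer-2 is present, so UlmE is active.
With repressor UlmE bound, *vorA* is not transcribed.
So VorA is not produced.
Norleucine is present, so HolD is inactive.
With no repressor bound, *yilX* is transcribed.
So YilX is produced and active.
cAMP is present, so KulC is inactive.
Melibiose is absent, so MorG is inactive.
Required activator MorG is absent, so *velF* is not transcribed.
So VelF is not produced.
Required activator VelF is absent, so *gorR* is not transcribed.
So GorR is not produced.
No repressor is bound and YilX is active, so *nerN* is transcribed.
→ *nerN* is ON in A.
Condition B:
Autoinducer-2 is present, so UlmE is active.
With repressor UlmE bound, *vorA* is not transcribed.
So VorA is not produced.
Norleucine is present, so HolD is inactive.
With no repressor bound, *yilX* is transcribed.
So YilX is produced and active.
cAMP is absent, so KulC is active.
Melibiose is absent, so MorG is inactive.
Required activator MorG is absent, so *velF* is not transcribed.
So VelF is not produced.
With repressor KulC bound, *gorR* is not transcribed.
So GorR is not produced.
No repressor is bound and YilX is active, so *nerN* is transcribed.
→ *nerN* is ON in B.

both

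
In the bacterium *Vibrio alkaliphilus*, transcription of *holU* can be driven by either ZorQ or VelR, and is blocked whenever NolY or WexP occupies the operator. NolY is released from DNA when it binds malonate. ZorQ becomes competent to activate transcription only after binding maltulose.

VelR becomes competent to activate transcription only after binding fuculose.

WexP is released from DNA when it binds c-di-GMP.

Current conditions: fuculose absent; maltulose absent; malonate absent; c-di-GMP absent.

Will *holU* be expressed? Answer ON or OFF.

Maltulose is absent, so ZorQ is inactive.
Malonate is absent, so NolY is active.
c-di-GMP is absent, so WexP is active.
Fuculose is absent, so VelR is inactive.
With repressor NolY bound, *holU* is not transcribed.

OFF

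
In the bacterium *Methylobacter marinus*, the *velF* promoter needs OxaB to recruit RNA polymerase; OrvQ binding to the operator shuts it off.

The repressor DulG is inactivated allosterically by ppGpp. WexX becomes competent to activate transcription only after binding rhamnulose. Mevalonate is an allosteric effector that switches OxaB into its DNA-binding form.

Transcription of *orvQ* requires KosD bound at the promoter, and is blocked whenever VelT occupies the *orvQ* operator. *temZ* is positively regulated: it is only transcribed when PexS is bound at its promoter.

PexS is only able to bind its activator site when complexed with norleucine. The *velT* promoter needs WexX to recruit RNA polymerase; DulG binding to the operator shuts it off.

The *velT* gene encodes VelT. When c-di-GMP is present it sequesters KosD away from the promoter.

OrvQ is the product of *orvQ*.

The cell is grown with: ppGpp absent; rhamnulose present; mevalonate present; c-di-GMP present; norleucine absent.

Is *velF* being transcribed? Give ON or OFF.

ON

ppGpp is absent, so DulG is active.
Rhamnulose is present, so WexX is active.
With repressor DulG bound, *velT* is not transcribed.
So VelT is not produced.
c-di-GMP is present, so KosD is inactive.
Required activator KosD is absent, so *orvQ* is not transcribed.
So OrvQ is not produced.
Mevalonate is present, so OxaB is active.
No repressor is bound and OxaB is active, so *velF* is transcribed.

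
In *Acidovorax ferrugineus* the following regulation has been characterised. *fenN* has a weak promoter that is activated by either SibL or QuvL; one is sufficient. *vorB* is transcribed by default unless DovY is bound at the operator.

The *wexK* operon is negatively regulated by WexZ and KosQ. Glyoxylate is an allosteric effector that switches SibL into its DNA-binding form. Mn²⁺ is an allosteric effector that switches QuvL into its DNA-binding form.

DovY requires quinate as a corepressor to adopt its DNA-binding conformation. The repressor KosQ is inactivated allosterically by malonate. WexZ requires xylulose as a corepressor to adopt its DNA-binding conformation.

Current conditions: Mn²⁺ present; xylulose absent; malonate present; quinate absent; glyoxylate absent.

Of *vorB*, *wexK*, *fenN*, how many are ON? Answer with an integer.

Quinate is absent, so DovY is inactive.
With no repressor bound, *vorB* is transcribed.
→ *vorB* is ON.
Xylulose is absent, so WexZ is inactive.
Malonate is present, so KosQ is inactive.
With no repressor bound, *wexK* is transcribed.
→ *wexK* is ON.
Glyoxylate is absent, so SibL is inactive.
Mn²⁺ is present, so QuvL is active.
Activator QuvL is present, so *fenN* is transcribed.
→ *fenN* is ON.
3 of the 3 genes are transcribed.

3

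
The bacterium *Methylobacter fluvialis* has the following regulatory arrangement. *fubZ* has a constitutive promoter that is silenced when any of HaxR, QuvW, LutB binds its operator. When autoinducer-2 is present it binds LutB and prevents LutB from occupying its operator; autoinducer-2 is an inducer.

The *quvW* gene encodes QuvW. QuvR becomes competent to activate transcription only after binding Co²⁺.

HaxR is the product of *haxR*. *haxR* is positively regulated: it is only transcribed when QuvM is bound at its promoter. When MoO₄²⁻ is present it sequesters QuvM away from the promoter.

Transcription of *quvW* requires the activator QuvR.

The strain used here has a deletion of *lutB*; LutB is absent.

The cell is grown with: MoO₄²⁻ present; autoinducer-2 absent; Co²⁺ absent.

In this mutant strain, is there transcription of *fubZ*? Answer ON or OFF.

MoO₄²⁻ is present, so QuvM is inactive.
Required activator QuvM is absent, so *haxR* is not transcribed.
So HaxR is not produced.
Co²⁺ is absent, so QuvR is inactive.
Required activator QuvR is absent, so *quvW* is not transcribed.
So QuvW is not produced.
LutB is non-functional in this strain, so it has no effect.
With no repressor bound, *fubZ* is transcribed.

ON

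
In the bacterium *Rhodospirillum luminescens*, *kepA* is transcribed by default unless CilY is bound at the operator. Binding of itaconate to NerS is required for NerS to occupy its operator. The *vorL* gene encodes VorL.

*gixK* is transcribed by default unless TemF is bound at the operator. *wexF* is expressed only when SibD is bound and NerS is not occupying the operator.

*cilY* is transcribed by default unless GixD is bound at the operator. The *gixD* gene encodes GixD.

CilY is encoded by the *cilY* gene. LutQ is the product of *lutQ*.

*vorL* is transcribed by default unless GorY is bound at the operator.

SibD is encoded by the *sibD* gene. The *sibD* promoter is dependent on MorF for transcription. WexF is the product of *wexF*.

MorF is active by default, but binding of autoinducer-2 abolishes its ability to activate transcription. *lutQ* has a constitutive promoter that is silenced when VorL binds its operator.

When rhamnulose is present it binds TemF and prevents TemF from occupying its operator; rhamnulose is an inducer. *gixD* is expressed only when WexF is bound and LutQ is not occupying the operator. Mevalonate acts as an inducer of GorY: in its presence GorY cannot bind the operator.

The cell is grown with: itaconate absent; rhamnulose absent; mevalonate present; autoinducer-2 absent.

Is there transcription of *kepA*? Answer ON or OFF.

Mevalonate is present, so GorY is inactive.
With no repressor bound, *vorL* is transcribed.
So VorL is produced and active.
With repressor VorL bound, *lutQ* is not transcribed.
So LutQ is not produced.
Autoinducer-2 is absent, so MorF is active.
No repressor is bound and MorF is active, so *sibD* is transcribed.
So SibD is produced and active.
Itaconate is absent, so NerS is inactive.
No repressor is bound and SibD is active, so *wexF* is transcribed.
So WexF is produced and active.
No repressor is bound and WexF is active, so *gixD* is transcribed.
So GixD is produced and active.
With repressor GixD bound, *cilY* is not transcribed.
So CilY is not produced.
With no repressor bound, *kepA* is transcribed.

ON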